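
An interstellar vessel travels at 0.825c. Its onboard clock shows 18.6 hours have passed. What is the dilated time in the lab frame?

Proper time Δt₀ = 18.6 hours
γ = 1/√(1 - 0.825²) = 1.7695
Δt = γΔt₀ = 1.7695 × 18.6 = 32.91 hours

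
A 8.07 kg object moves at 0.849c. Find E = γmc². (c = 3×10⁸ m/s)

γ = 1/√(1 - 0.849²) = 1.893
mc² = 8.07 × (3×10⁸)² = 7.263×10¹⁷ J
E = γmc² = 1.893 × 7.263×10¹⁷ = 1.375×10¹⁸ J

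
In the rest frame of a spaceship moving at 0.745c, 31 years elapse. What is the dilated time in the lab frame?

Proper time Δt₀ = 31 years
γ = 1/√(1 - 0.745²) = 1.499
Δt = γΔt₀ = 1.499 × 31 = 46.47 years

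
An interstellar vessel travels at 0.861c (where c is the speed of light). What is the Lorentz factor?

v/c = 0.861, so (v/c)² = 0.741321
1 - (v/c)² = 0.258679
γ = 1/√(0.258679) = 1.966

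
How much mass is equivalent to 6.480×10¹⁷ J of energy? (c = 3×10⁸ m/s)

From E = mc², we get m = E/c²
c² = (3×10⁸)² = 9×10¹⁶ m²/s²
m = 6.480×10¹⁷ / 9×10¹⁶ = 7.200 kg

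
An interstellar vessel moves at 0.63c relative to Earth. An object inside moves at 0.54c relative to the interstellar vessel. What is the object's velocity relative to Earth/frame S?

u = (u' + v)/(1 + u'v/c²)
Numerator: 0.54 + 0.63 = 1.17
Denominator: 1 + 0.3402 = 1.3402
u = 1.17/1.3402 = 0.8730c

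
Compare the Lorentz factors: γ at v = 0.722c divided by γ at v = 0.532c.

γ₁ = 1/√(1 - 0.722²) = 1.445
γ₂ = 1/√(1 - 0.532²) = 1.181
γ₁/γ₂ = 1.445/1.181 = 1.224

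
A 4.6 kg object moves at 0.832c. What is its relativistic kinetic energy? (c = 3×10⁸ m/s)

γ = 1/√(1 - 0.832²) = 1.8025
γ - 1 = 0.8025
KE = (γ-1)mc² = 0.8025 × 4.6 × (3×10⁸)² = 3.322×10¹⁷ J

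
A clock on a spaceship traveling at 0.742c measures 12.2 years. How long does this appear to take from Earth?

Proper time Δt₀ = 12.2 years
γ = 1/√(1 - 0.742²) = 1.492
Δt = γΔt₀ = 1.492 × 12.2 = 18.20 years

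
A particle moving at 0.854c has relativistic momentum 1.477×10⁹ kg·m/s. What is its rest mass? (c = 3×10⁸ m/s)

γ = 1/√(1 - 0.854²) = 1.922
v = 0.854 × 3×10⁸ = 2.562×10⁸ m/s
m = p/(γv) = 1.477×10⁹/(1.922 × 2.562×10⁸) = 2.999 kg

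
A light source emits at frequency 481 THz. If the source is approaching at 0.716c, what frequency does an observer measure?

β = v/c = 0.716
(1+β)/(1-β) = 1.716/0.284 = 6.042
Doppler factor = √(6.042) = 2.458
f_obs = 481 × 2.458 = 1182 THz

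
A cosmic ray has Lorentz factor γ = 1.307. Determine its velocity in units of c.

From γ = 1/√(1 - v²/c²):
1/γ² = 1/1.307² = 0.5854
v²/c² = 1 - 0.5854 = 0.4146
v/c = √(0.4146) = 0.6439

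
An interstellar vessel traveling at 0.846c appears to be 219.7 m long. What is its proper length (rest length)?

Contracted length L = 219.7 m
γ = 1/√(1 - 0.846²) = 1.87553
L₀ = γL = 1.87553 × 219.7 = 412.1 m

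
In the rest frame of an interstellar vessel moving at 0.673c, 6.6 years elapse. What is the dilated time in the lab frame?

Proper time Δt₀ = 6.6 years
γ = 1/√(1 - 0.673²) = 1.352
Δt = γΔt₀ = 1.352 × 6.6 = 8.923 years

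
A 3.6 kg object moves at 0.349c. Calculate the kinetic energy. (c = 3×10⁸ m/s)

γ = 1/√(1 - 0.349²) = 1.0671
γ - 1 = 0.06710
KE = (γ-1)mc² = 0.06710 × 3.6 × (3×10⁸)² = 2.174×10¹⁶ J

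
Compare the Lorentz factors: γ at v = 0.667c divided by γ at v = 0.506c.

γ₁ = 1/√(1 - 0.667²) = 1.342
γ₂ = 1/√(1 - 0.506²) = 1.159
γ₁/γ₂ = 1.342/1.159 = 1.158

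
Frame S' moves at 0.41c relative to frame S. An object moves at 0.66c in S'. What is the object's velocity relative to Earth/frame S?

u = (u' + v)/(1 + u'v/c²)
Numerator: 0.66 + 0.41 = 1.07
Denominator: 1 + 0.2706 = 1.2706
u = 1.07/1.2706 = 0.8421c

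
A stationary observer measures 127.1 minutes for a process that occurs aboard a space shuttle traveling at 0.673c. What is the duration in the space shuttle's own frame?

Dilated time Δt = 127.1 minutes
γ = 1/√(1 - 0.673²) = 1.352
Δt₀ = Δt/γ = 127.1/1.352 = 94.01 minutes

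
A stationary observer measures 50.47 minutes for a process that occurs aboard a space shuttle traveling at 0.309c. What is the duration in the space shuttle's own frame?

Dilated time Δt = 50.47 minutes
γ = 1/√(1 - 0.309²) = 1.0515
Δt₀ = Δt/γ = 50.47/1.0515 = 48.00 minutes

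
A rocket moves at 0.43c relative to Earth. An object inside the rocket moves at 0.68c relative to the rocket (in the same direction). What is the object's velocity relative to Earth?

u = (u' + v)/(1 + u'v/c²)
Numerator: 0.68 + 0.43 = 1.11
Denominator: 1 + 0.2924 = 1.2924
u = 1.11/1.2924 = 0.8589c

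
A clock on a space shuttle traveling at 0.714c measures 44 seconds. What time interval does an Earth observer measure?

Proper time Δt₀ = 44 seconds
γ = 1/√(1 - 0.714²) = 1.42827
Δt = γΔt₀ = 1.42827 × 44 = 62.84 seconds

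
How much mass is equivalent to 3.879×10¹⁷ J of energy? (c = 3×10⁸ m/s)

From E = mc², we get m = E/c²
c² = (3×10⁸)² = 9×10¹⁶ m²/s²
m = 3.879×10¹⁷ / 9×10¹⁶ = 4.310 kg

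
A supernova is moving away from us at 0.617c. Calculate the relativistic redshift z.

β = 0.617
(1+β)/(1-β) = 1.617/0.383 = 4.222
√(4.222) = 2.055
z = 2.055 - 1 = 1.055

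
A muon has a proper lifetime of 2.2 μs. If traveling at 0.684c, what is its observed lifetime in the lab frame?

Proper lifetime τ₀ = 2.2 μs
γ = 1/√(1 - 0.684²) = 1.371
τ = γτ₀ = 1.371 × 2.2 μs = 3.016 μs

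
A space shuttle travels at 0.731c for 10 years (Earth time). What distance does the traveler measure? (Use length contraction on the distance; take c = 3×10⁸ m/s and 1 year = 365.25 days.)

Earth distance: d = v × t = 0.731c × 10 yr = 6.9206×10¹⁶ m
γ = 1.4655
d' = d/γ = 6.9206×10¹⁶/1.4655 = 4.722×10¹⁶ m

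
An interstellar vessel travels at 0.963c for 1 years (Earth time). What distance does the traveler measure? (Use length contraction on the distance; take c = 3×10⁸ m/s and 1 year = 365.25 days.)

Earth distance: d = v × t = 0.963c × 1 yr = 9.117×10¹⁵ m
γ = 3.711
d' = d/γ = 9.117×10¹⁵/3.711 = 2.457×10¹⁵ m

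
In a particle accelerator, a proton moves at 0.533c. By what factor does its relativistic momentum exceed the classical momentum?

p_rel = γmv, p_class = mv
Ratio = γ = 1/√(1 - 0.533²)
= 1/√(0.715911) = 1.182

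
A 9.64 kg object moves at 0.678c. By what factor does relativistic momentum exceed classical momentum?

p_rel = γmv, p_class = mv
Ratio = γ = 1/√(1 - 0.678²) = 1.360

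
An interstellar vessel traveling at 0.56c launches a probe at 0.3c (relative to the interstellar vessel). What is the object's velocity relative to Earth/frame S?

u = (u' + v)/(1 + u'v/c²)
Numerator: 0.3 + 0.56 = 0.86
Denominator: 1 + 0.168 = 1.168
u = 0.86/1.168 = 0.7363c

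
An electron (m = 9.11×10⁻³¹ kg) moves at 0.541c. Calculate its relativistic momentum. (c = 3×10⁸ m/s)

γ = 1/√(1 - 0.541²) = 1.189
v = 0.541 × 3×10⁸ = 1.623×10⁸ m/s
p = γmv = 1.189 × 9.11×10⁻³¹ × 1.623×10⁸ = 1.758×10⁻²² kg·m/s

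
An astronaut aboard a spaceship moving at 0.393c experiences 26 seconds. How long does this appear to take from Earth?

Proper time Δt₀ = 26 seconds
γ = 1/√(1 - 0.393²) = 1.0875
Δt = γΔt₀ = 1.0875 × 26 = 28.28 seconds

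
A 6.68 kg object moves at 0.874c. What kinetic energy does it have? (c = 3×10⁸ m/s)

γ = 1/√(1 - 0.874²) = 2.0579
γ - 1 = 1.0579
KE = (γ-1)mc² = 1.0579 × 6.68 × (3×10⁸)² = 6.360×10¹⁷ J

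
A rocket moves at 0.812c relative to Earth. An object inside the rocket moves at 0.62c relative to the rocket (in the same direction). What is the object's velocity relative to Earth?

u = (u' + v)/(1 + u'v/c²)
Numerator: 0.62 + 0.812 = 1.432
Denominator: 1 + 0.50344 = 1.50344
u = 1.432/1.50344 = 0.9525c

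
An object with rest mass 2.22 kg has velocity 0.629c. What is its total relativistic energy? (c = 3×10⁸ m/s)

γ = 1/√(1 - 0.629²) = 1.2863
mc² = 2.22 × (3×10⁸)² = 1.998×10¹⁷ J
E = γmc² = 1.2863 × 1.998×10¹⁷ = 2.570×10¹⁷ J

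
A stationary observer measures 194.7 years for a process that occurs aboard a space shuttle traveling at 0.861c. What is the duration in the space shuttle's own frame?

Dilated time Δt = 194.7 years
γ = 1/√(1 - 0.861²) = 1.966
Δt₀ = Δt/γ = 194.7/1.966 = 99.03 years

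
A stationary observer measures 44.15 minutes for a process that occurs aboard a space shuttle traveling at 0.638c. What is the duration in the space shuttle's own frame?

Dilated time Δt = 44.15 minutes
γ = 1/√(1 - 0.638²) = 1.2986
Δt₀ = Δt/γ = 44.15/1.2986 = 34.00 minutes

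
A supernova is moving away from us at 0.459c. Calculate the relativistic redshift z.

β = 0.459
(1+β)/(1-β) = 1.459/0.541 = 2.6969
√(2.6969) = 1.6422
z = 1.6422 - 1 = 0.6422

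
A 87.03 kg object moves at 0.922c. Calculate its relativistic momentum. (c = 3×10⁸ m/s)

γ = 1/√(1 - 0.922²) = 2.5827
v = 0.922 × 3×10⁸ = 2.766×10⁸ m/s
p = γmv = 2.5827 × 87.03 × 2.766×10⁸ = 6.217×10¹⁰ kg·m/s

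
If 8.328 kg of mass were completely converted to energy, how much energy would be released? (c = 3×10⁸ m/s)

Using E = mc²:
c² = (3×10⁸)² = 9×10¹⁶ m²/s²
E = 8.328 × 9×10¹⁶ = 7.495×10¹⁷ J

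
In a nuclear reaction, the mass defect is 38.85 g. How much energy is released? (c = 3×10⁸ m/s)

Convert mass defect: Δm = 38.85 g = 0.03885 kg
E = Δm·c² = 0.03885 × (3×10⁸)²
= 0.03885 × 9×10¹⁶ = 3.497×10¹⁵ J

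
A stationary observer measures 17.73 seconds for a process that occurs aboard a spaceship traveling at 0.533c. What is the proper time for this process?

Dilated time Δt = 17.73 seconds
γ = 1/√(1 - 0.533²) = 1.182
Δt₀ = Δt/γ = 17.73/1.182 = 15.00 seconds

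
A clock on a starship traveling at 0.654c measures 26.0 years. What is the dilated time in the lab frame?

Proper time Δt₀ = 26.0 years
γ = 1/√(1 - 0.654²) = 1.322
Δt = γΔt₀ = 1.322 × 26.0 = 34.37 years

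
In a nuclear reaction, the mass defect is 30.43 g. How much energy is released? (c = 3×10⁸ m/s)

Convert mass defect: Δm = 30.43 g = 0.03043 kg
E = Δm·c² = 0.03043 × (3×10⁸)²
= 0.03043 × 9×10¹⁶ = 2.739×10¹⁵ J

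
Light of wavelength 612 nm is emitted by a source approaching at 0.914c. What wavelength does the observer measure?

β = 0.914
Wavelength Doppler factor = √(0.086/1.914) = √(0.04493) = 0.2120
λ_obs = 612 × 0.2120 = 129.7 nm (blueshift)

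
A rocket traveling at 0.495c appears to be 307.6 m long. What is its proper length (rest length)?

Contracted length L = 307.6 m
γ = 1/√(1 - 0.495²) = 1.151
L₀ = γL = 1.151 × 307.6 = 354.0 m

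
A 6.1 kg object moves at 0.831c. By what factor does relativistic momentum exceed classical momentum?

p_rel = γmv, p_class = mv
Ratio = γ = 1/√(1 - 0.831²) = 1.798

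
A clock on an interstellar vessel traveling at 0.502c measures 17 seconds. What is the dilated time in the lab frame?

Proper time Δt₀ = 17 seconds
γ = 1/√(1 - 0.502²) = 1.1562
Δt = γΔt₀ = 1.1562 × 17 = 19.66 seconds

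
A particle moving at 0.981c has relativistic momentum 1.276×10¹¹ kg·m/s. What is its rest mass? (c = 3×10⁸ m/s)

γ = 1/√(1 - 0.981²) = 5.154
v = 0.981 × 3×10⁸ = 2.943×10⁸ m/s
m = p/(γv) = 1.276×10¹¹/(5.154 × 2.943×10⁸) = 84.12 kg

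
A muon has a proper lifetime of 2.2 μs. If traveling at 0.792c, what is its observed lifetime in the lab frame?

Proper lifetime τ₀ = 2.2 μs
γ = 1/√(1 - 0.792²) = 1.6379
τ = γτ₀ = 1.6379 × 2.2 μs = 3.603 μs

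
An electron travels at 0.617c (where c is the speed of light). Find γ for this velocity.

v/c = 0.617, so (v/c)² = 0.380689
1 - (v/c)² = 0.619311
γ = 1/√(0.619311) = 1.271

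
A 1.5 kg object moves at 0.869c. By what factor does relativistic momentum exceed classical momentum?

p_rel = γmv, p_class = mv
Ratio = γ = 1/√(1 - 0.869²) = 2.021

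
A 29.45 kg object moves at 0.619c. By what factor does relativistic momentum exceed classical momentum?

p_rel = γmv, p_class = mv
Ratio = γ = 1/√(1 - 0.619²) = 1.273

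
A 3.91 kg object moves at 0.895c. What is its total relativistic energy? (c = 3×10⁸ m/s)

γ = 1/√(1 - 0.895²) = 2.2418
mc² = 3.91 × (3×10⁸)² = 3.519×10¹⁷ J
E = γmc² = 2.2418 × 3.519×10¹⁷ = 7.889×10¹⁷ J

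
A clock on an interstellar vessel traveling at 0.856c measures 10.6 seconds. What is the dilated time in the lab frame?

Proper time Δt₀ = 10.6 seconds
γ = 1/√(1 - 0.856²) = 1.934
Δt = γΔt₀ = 1.934 × 10.6 = 20.50 seconds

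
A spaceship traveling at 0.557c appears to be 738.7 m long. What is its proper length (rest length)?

Contracted length L = 738.7 m
γ = 1/√(1 - 0.557²) = 1.2041
L₀ = γL = 1.2041 × 738.7 = 889.5 m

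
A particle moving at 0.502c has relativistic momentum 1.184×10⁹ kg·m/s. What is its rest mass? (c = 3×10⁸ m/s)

γ = 1/√(1 - 0.502²) = 1.15625
v = 0.502 × 3×10⁸ = 1.506×10⁸ m/s
m = p/(γv) = 1.184×10⁹/(1.15625 × 1.506×10⁸) = 6.799 kg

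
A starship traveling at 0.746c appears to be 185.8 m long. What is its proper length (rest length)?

Contracted length L = 185.8 m
γ = 1/√(1 - 0.746²) = 1.5016
L₀ = γL = 1.5016 × 185.8 = 279.0 m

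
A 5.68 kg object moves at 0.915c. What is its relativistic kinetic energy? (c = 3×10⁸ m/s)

γ = 1/√(1 - 0.915²) = 2.4786
γ - 1 = 1.4786
KE = (γ-1)mc² = 1.4786 × 5.68 × (3×10⁸)² = 7.559×10¹⁷ J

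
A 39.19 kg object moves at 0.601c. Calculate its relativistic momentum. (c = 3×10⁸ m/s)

γ = 1/√(1 - 0.601²) = 1.2512
v = 0.601 × 3×10⁸ = 1.803×10⁸ m/s
p = γmv = 1.2512 × 39.19 × 1.803×10⁸ = 8.841×10⁹ kg·m/s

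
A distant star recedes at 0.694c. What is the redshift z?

β = 0.694
(1+β)/(1-β) = 1.694/0.306 = 5.536
√(5.536) = 2.353
z = 2.353 - 1 = 1.353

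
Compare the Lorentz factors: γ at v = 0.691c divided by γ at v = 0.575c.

γ₁ = 1/√(1 - 0.691²) = 1.383
γ₂ = 1/√(1 - 0.575²) = 1.222
γ₁/γ₂ = 1.383/1.222 = 1.132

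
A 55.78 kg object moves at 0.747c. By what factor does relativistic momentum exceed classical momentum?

p_rel = γmv, p_class = mv
Ratio = γ = 1/√(1 - 0.747²) = 1.504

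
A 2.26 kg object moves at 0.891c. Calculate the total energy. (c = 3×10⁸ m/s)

γ = 1/√(1 - 0.891²) = 2.2026
mc² = 2.26 × (3×10⁸)² = 2.034×10¹⁷ J
E = γmc² = 2.2026 × 2.034×10¹⁷ = 4.480×10¹⁷ J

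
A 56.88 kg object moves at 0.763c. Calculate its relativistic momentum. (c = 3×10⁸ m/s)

γ = 1/√(1 - 0.763²) = 1.547
v = 0.763 × 3×10⁸ = 2.289×10⁸ m/s
p = γmv = 1.547 × 56.88 × 2.289×10⁸ = 2.014×10¹⁰ kg·m/s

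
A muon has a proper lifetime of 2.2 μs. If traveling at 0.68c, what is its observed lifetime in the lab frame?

Proper lifetime τ₀ = 2.2 μs
γ = 1/√(1 - 0.68²) = 1.36386
τ = γτ₀ = 1.36386 × 2.2 μs = 3.000 μs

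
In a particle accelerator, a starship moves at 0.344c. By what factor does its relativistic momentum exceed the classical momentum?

p_rel = γmv, p_class = mv
Ratio = γ = 1/√(1 - 0.344²)
= 1/√(0.881664) = 1.065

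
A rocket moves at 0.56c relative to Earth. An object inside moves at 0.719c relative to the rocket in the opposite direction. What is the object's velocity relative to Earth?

Object's velocity in rocket frame is u' = -0.719c
u = (u' + v)/(1 + u'v/c²) = (v - 0.719)/(1 - 0.719·v/c²)
Numerator: 0.56 - 0.719 = -0.159
Denominator: 1 - 0.40264 = 0.59736
u = -0.159/0.59736 = -0.2662c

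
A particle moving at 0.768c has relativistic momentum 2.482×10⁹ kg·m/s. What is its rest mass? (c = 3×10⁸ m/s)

γ = 1/√(1 - 0.768²) = 1.5614
v = 0.768 × 3×10⁸ = 2.304×10⁸ m/s
m = p/(γv) = 2.482×10⁹/(1.5614 × 2.304×10⁸) = 6.899 kg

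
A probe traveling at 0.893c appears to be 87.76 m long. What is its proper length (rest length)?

Contracted length L = 87.76 m
γ = 1/√(1 - 0.893²) = 2.222
L₀ = γL = 2.222 × 87.76 = 195.0 m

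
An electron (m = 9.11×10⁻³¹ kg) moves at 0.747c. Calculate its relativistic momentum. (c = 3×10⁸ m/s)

γ = 1/√(1 - 0.747²) = 1.5042
v = 0.747 × 3×10⁸ = 2.241×10⁸ m/s
p = γmv = 1.5042 × 9.11×10⁻³¹ × 2.241×10⁸ = 3.071×10⁻²² kg·m/s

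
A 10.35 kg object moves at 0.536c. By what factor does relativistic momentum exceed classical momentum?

p_rel = γmv, p_class = mv
Ratio = γ = 1/√(1 - 0.536²) = 1.185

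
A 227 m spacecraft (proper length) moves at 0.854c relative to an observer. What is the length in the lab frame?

Proper length L₀ = 227 m
γ = 1/√(1 - 0.854²) = 1.922
L = L₀/γ = 227/1.922 = 118.1 m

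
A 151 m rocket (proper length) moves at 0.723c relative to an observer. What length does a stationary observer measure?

Proper length L₀ = 151 m
γ = 1/√(1 - 0.723²) = 1.4475
L = L₀/γ = 151/1.4475 = 104.3 m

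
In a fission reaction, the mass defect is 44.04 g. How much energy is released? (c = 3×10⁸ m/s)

Convert mass defect: Δm = 44.04 g = 0.04404 kg
E = Δm·c² = 0.04404 × (3×10⁸)²
= 0.04404 × 9×10¹⁶ = 3.964×10¹⁵ J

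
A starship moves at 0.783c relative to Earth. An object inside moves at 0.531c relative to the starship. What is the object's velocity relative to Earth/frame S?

u = (u' + v)/(1 + u'v/c²)
Numerator: 0.531 + 0.783 = 1.314
Denominator: 1 + 0.415773 = 1.415773
u = 1.314/1.415773 = 0.9281c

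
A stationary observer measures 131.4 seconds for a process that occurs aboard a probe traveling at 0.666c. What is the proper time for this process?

Dilated time Δt = 131.4 seconds
γ = 1/√(1 - 0.666²) = 1.3406
Δt₀ = Δt/γ = 131.4/1.3406 = 98.02 seconds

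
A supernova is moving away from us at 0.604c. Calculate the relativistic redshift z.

β = 0.604
(1+β)/(1-β) = 1.604/0.396 = 4.051
√(4.051) = 2.013
z = 2.013 - 1 = 1.013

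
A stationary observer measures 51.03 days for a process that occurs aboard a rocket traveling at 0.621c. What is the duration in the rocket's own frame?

Dilated time Δt = 51.03 days
γ = 1/√(1 - 0.621²) = 1.2758
Δt₀ = Δt/γ = 51.03/1.2758 = 40.00 days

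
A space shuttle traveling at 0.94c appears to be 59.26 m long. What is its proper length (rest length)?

Contracted length L = 59.26 m
γ = 1/√(1 - 0.94²) = 2.931
L₀ = γL = 2.931 × 59.26 = 173.7 m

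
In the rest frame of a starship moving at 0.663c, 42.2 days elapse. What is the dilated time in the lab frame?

Proper time Δt₀ = 42.2 days
γ = 1/√(1 - 0.663²) = 1.3358
Δt = γΔt₀ = 1.3358 × 42.2 = 56.37 days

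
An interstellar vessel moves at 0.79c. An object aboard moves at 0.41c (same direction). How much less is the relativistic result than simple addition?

Classical: u' + v = 0.41 + 0.79 = 1.2c
Relativistic: u = (0.41 + 0.79)/(1 + 0.3239) = 1.2/1.3239 = 0.9064c
Difference: 1.2 - 0.9064 = 0.2936c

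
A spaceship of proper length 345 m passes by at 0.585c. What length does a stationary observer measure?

Proper length L₀ = 345 m
γ = 1/√(1 - 0.585²) = 1.233
L = L₀/γ = 345/1.233 = 279.8 m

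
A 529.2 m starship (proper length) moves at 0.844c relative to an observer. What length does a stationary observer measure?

Proper length L₀ = 529.2 m
γ = 1/√(1 - 0.844²) = 1.8645
L = L₀/γ = 529.2/1.8645 = 283.8 m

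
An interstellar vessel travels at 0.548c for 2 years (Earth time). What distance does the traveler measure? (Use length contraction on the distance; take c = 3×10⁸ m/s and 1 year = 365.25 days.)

Earth distance: d = v × t = 0.548c × 2 yr = 1.0376×10¹⁶ m
γ = 1.1955
d' = d/γ = 1.0376×10¹⁶/1.1955 = 8.679×10¹⁵ m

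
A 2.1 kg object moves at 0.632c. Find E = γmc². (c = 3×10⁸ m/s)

γ = 1/√(1 - 0.632²) = 1.2904
mc² = 2.1 × (3×10⁸)² = 1.890×10¹⁷ J
E = γmc² = 1.2904 × 1.890×10¹⁷ = 2.439×10¹⁷ J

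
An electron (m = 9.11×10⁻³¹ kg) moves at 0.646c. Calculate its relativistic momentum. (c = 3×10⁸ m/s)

γ = 1/√(1 - 0.646²) = 1.310
v = 0.646 × 3×10⁸ = 1.938×10⁸ m/s
p = γmv = 1.310 × 9.11×10⁻³¹ × 1.938×10⁸ = 2.313×10⁻²² kg·m/s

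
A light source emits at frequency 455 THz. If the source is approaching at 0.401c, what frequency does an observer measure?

β = v/c = 0.401
(1+β)/(1-β) = 1.401/0.599 = 2.3389
Doppler factor = √(2.3389) = 1.52935
f_obs = 455 × 1.52935 = 695.9 THz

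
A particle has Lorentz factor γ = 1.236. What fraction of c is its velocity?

From γ = 1/√(1 - v²/c²):
1/γ² = 1/1.236² = 0.6546
v²/c² = 1 - 0.6546 = 0.3454
v/c = √(0.3454) = 0.5877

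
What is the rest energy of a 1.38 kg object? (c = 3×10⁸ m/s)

c² = (3×10⁸)² = 9.000×10¹⁶ m²/s²
E₀ = mc² = 1.38 × 9.000×10¹⁶ = 1.242×10¹⁷ J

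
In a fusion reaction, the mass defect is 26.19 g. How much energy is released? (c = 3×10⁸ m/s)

Convert mass defect: Δm = 26.19 g = 0.02619 kg
E = Δm·c² = 0.02619 × (3×10⁸)²
= 0.02619 × 9×10¹⁶ = 2.357×10¹⁵ J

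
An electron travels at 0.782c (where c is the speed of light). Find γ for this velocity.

v/c = 0.782, so (v/c)² = 0.611524
1 - (v/c)² = 0.388476
γ = 1/√(0.388476) = 1.604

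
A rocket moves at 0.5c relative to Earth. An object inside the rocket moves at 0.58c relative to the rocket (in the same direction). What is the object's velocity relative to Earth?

u = (u' + v)/(1 + u'v/c²)
Numerator: 0.58 + 0.5 = 1.08
Denominator: 1 + 0.29 = 1.29
u = 1.08/1.29 = 0.8372c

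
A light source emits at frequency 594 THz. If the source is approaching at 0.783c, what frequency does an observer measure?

β = v/c = 0.783
(1+β)/(1-β) = 1.783/0.217 = 8.217
Doppler factor = √(8.217) = 2.8665
f_obs = 594 × 2.8665 = 1703 THz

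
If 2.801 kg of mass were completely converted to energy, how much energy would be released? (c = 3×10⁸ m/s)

Using E = mc²:
c² = (3×10⁸)² = 9×10¹⁶ m²/s²
E = 2.801 × 9×10¹⁶ = 2.521×10¹⁷ J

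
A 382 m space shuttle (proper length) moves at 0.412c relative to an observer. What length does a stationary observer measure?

Proper length L₀ = 382 m
γ = 1/√(1 - 0.412²) = 1.0975
L = L₀/γ = 382/1.0975 = 348.1 m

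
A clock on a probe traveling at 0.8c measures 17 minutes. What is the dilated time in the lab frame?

Proper time Δt₀ = 17 minutes
γ = 1/√(1 - 0.8²) = 1.6667
Δt = γΔt₀ = 1.6667 × 17 = 28.33 minutes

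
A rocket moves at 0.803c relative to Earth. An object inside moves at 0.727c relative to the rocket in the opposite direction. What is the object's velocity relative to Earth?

Object's velocity in rocket frame is u' = -0.727c
u = (u' + v)/(1 + u'v/c²) = (v - 0.727)/(1 - 0.727·v/c²)
Numerator: 0.803 - 0.727 = 0.076
Denominator: 1 - 0.583781 = 0.416219
u = 0.076/0.416219 = 0.1826c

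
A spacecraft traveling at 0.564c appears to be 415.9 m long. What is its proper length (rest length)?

Contracted length L = 415.9 m
γ = 1/√(1 - 0.564²) = 1.21098
L₀ = γL = 1.21098 × 415.9 = 503.6 m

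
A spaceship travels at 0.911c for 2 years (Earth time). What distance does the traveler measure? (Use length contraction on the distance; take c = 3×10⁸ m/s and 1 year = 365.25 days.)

Earth distance: d = v × t = 0.911c × 2 yr = 1.7249×10¹⁶ m
γ = 2.4248
d' = d/γ = 1.7249×10¹⁶/2.4248 = 7.114×10¹⁵ m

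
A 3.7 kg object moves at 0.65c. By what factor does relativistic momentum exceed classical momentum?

p_rel = γmv, p_class = mv
Ratio = γ = 1/√(1 - 0.65²) = 1.316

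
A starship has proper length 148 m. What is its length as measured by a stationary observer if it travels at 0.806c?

Proper length L₀ = 148 m
γ = 1/√(1 - 0.806²) = 1.68943
L = L₀/γ = 148/1.68943 = 87.60 m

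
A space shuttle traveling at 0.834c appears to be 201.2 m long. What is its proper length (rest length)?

Contracted length L = 201.2 m
γ = 1/√(1 - 0.834²) = 1.812
L₀ = γL = 1.812 × 201.2 = 364.6 m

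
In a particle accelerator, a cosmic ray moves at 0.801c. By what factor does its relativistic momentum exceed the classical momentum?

p_rel = γmv, p_class = mv
Ratio = γ = 1/√(1 - 0.801²)
= 1/√(0.358399) = 1.670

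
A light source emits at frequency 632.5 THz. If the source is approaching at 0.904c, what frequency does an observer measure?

β = v/c = 0.904
(1+β)/(1-β) = 1.904/0.096 = 19.83
Doppler factor = √(19.83) = 4.453
f_obs = 632.5 × 4.453 = 2817 THz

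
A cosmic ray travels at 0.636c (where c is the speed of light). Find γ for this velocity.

v/c = 0.636, so (v/c)² = 0.404496
1 - (v/c)² = 0.595504
γ = 1/√(0.595504) = 1.296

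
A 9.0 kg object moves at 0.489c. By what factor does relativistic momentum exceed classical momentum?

p_rel = γmv, p_class = mv
Ratio = γ = 1/√(1 - 0.489²) = 1.146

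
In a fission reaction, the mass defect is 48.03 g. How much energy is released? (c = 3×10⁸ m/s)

Convert mass defect: Δm = 48.03 g = 0.04803 kg
E = Δm·c² = 0.04803 × (3×10⁸)²
= 0.04803 × 9×10¹⁶ = 4.323×10¹⁵ J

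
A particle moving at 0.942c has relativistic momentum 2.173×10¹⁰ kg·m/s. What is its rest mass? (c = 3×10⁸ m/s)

γ = 1/√(1 - 0.942²) = 2.9796
v = 0.942 × 3×10⁸ = 2.826×10⁸ m/s
m = p/(γv) = 2.173×10¹⁰/(2.9796 × 2.826×10⁸) = 25.81 kg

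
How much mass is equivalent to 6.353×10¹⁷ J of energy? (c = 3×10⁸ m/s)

From E = mc², we get m = E/c²
c² = (3×10⁸)² = 9×10¹⁶ m²/s²
m = 6.353×10¹⁷ / 9×10¹⁶ = 7.059 kg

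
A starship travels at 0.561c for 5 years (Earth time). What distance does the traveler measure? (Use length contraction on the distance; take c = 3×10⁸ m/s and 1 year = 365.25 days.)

Earth distance: d = v × t = 0.561c × 5 yr = 2.6556×10¹⁶ m
γ = 1.2080
d' = d/γ = 2.6556×10¹⁶/1.2080 = 2.198×10¹⁶ m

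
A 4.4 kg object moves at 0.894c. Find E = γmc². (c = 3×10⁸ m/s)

γ = 1/√(1 - 0.894²) = 2.2318
mc² = 4.4 × (3×10⁸)² = 3.960×10¹⁷ J
E = γmc² = 2.2318 × 3.960×10¹⁷ = 8.838×10¹⁷ J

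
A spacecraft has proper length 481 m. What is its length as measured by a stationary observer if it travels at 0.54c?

Proper length L₀ = 481 m
γ = 1/√(1 - 0.54²) = 1.1881
L = L₀/γ = 481/1.1881 = 404.8 m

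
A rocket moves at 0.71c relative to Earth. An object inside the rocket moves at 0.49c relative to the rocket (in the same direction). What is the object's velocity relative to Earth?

u = (u' + v)/(1 + u'v/c²)
Numerator: 0.49 + 0.71 = 1.2
Denominator: 1 + 0.3479 = 1.3479
u = 1.2/1.3479 = 0.8903c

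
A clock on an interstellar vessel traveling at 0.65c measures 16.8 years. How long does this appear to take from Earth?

Proper time Δt₀ = 16.8 years
γ = 1/√(1 - 0.65²) = 1.316
Δt = γΔt₀ = 1.316 × 16.8 = 22.11 years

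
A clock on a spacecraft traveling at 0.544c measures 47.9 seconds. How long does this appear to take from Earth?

Proper time Δt₀ = 47.9 seconds
γ = 1/√(1 - 0.544²) = 1.1918
Δt = γΔt₀ = 1.1918 × 47.9 = 57.09 seconds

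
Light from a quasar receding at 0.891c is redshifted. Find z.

β = 0.891
(1+β)/(1-β) = 1.891/0.109 = 17.35
√(17.35) = 4.165
z = 4.165 - 1 = 3.165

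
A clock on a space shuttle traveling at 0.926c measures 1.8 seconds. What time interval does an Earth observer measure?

Proper time Δt₀ = 1.8 seconds
γ = 1/√(1 - 0.926²) = 2.649
Δt = γΔt₀ = 2.649 × 1.8 = 4.768 seconds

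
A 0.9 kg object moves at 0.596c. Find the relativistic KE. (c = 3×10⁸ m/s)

γ = 1/√(1 - 0.596²) = 1.24535
γ - 1 = 0.24535
KE = (γ-1)mc² = 0.24535 × 0.9 × (3×10⁸)² = 1.987×10¹⁶ J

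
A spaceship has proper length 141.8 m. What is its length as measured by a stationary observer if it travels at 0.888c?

Proper length L₀ = 141.8 m
γ = 1/√(1 - 0.888²) = 2.17465
L = L₀/γ = 141.8/2.17465 = 65.21 m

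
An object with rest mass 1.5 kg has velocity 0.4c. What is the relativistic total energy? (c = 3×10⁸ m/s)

γ = 1/√(1 - 0.4²) = 1.091
mc² = 1.5 × (3×10⁸)² = 1.350×10¹⁷ J
E = γmc² = 1.091 × 1.350×10¹⁷ = 1.473×10¹⁷ J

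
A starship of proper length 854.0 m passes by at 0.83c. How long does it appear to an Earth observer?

Proper length L₀ = 854.0 m
γ = 1/√(1 - 0.83²) = 1.793
L = L₀/γ = 854.0/1.793 = 476.3 m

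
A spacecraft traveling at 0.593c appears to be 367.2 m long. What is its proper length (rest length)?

Contracted length L = 367.2 m
γ = 1/√(1 - 0.593²) = 1.2419
L₀ = γL = 1.2419 × 367.2 = 456.0 m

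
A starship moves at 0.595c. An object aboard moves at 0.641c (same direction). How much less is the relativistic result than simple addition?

Classical: u' + v = 0.641 + 0.595 = 1.236c
Relativistic: u = (0.641 + 0.595)/(1 + 0.381395) = 1.236/1.381395 = 0.8947c
Difference: 1.236 - 0.8947 = 0.3413c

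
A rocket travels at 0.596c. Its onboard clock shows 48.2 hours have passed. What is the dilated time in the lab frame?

Proper time Δt₀ = 48.2 hours
γ = 1/√(1 - 0.596²) = 1.2454
Δt = γΔt₀ = 1.2454 × 48.2 = 60.03 hours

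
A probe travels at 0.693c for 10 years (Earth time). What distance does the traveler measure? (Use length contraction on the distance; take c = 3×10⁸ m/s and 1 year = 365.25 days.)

Earth distance: d = v × t = 0.693c × 10 yr = 6.561×10¹⁶ m
γ = 1.387
d' = d/γ = 6.561×10¹⁶/1.387 = 4.730×10¹⁶ m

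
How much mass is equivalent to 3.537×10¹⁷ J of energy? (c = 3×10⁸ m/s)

From E = mc², we get m = E/c²
c² = (3×10⁸)² = 9×10¹⁶ m²/s²
m = 3.537×10¹⁷ / 9×10¹⁶ = 3.930 kg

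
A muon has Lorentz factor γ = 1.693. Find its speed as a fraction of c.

From γ = 1/√(1 - v²/c²):
1/γ² = 1/1.693² = 0.3489
v²/c² = 1 - 0.3489 = 0.6511
v/c = √(0.6511) = 0.8069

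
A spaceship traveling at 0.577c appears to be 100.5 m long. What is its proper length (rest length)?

Contracted length L = 100.5 m
γ = 1/√(1 - 0.577²) = 1.224
L₀ = γL = 1.224 × 100.5 = 123.0 m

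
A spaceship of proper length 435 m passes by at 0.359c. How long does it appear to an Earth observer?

Proper length L₀ = 435 m
γ = 1/√(1 - 0.359²) = 1.0714
L = L₀/γ = 435/1.0714 = 406.0 m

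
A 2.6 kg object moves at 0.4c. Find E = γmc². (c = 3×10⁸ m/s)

γ = 1/√(1 - 0.4²) = 1.091
mc² = 2.6 × (3×10⁸)² = 2.340×10¹⁷ J
E = γmc² = 1.091 × 2.340×10¹⁷ = 2.553×10¹⁷ J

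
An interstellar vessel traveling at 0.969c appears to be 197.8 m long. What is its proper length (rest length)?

Contracted length L = 197.8 m
γ = 1/√(1 - 0.969²) = 4.0476
L₀ = γL = 4.0476 × 197.8 = 800.6 m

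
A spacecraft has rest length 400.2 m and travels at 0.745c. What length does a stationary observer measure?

Proper length L₀ = 400.2 m
γ = 1/√(1 - 0.745²) = 1.499
L = L₀/γ = 400.2/1.499 = 267.0 m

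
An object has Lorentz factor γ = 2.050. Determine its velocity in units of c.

From γ = 1/√(1 - v²/c²):
1/γ² = 1/2.050² = 0.23795
v²/c² = 1 - 0.23795 = 0.76205
v/c = √(0.76205) = 0.8730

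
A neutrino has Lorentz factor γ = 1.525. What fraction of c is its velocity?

From γ = 1/√(1 - v²/c²):
1/γ² = 1/1.525² = 0.4300
v²/c² = 1 - 0.4300 = 0.5700
v/c = √(0.5700) = 0.7550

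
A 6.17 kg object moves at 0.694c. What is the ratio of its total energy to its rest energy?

E = γmc², E₀ = mc²
E/E₀ = γ = 1/√(1 - 0.694²) = 1.389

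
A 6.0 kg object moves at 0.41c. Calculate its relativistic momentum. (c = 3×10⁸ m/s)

γ = 1/√(1 - 0.41²) = 1.0964
v = 0.41 × 3×10⁸ = 1.230×10⁸ m/s
p = γmv = 1.0964 × 6.0 × 1.230×10⁸ = 8.091×10⁸ kg·m/s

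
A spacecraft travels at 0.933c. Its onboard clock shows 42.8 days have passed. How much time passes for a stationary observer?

Proper time Δt₀ = 42.8 days
γ = 1/√(1 - 0.933²) = 2.779
Δt = γΔt₀ = 2.779 × 42.8 = 118.9 days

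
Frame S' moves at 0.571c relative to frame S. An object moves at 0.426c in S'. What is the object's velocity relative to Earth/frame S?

u = (u' + v)/(1 + u'v/c²)
Numerator: 0.426 + 0.571 = 0.997
Denominator: 1 + 0.243246 = 1.243246
u = 0.997/1.243246 = 0.8019c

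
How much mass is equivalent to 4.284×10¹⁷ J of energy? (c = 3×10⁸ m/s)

From E = mc², we get m = E/c²
c² = (3×10⁸)² = 9×10¹⁶ m²/s²
m = 4.284×10¹⁷ / 9×10¹⁶ = 4.760 kg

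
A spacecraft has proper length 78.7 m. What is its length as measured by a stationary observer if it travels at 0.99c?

Proper length L₀ = 78.7 m
γ = 1/√(1 - 0.99²) = 7.089
L = L₀/γ = 78.7/7.089 = 11.10 m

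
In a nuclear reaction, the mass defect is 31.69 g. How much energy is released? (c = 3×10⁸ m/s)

Convert mass defect: Δm = 31.69 g = 0.03169 kg
E = Δm·c² = 0.03169 × (3×10⁸)²
= 0.03169 × 9×10¹⁶ = 2.852×10¹⁵ J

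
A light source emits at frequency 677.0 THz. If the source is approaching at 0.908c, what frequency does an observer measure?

β = v/c = 0.908
(1+β)/(1-β) = 1.908/0.092 = 20.74
Doppler factor = √(20.74) = 4.554
f_obs = 677.0 × 4.554 = 3083 THz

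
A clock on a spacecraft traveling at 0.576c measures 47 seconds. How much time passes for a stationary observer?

Proper time Δt₀ = 47 seconds
γ = 1/√(1 - 0.576²) = 1.2233
Δt = γΔt₀ = 1.2233 × 47 = 57.50 seconds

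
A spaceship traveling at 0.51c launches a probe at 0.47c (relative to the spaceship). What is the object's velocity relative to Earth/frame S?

u = (u' + v)/(1 + u'v/c²)
Numerator: 0.47 + 0.51 = 0.98
Denominator: 1 + 0.2397 = 1.2397
u = 0.98/1.2397 = 0.7905c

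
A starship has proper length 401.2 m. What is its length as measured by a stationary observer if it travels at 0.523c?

Proper length L₀ = 401.2 m
γ = 1/√(1 - 0.523²) = 1.173
L = L₀/γ = 401.2/1.173 = 342.0 m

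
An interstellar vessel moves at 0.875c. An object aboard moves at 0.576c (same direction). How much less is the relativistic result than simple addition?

Classical: u' + v = 0.576 + 0.875 = 1.451c
Relativistic: u = (0.576 + 0.875)/(1 + 0.504) = 1.451/1.504 = 0.9648c
Difference: 1.451 - 0.9648 = 0.4862c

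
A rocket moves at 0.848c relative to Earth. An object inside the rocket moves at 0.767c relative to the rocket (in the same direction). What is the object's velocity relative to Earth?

u = (u' + v)/(1 + u'v/c²)
Numerator: 0.767 + 0.848 = 1.615
Denominator: 1 + 0.650416 = 1.650416
u = 1.615/1.650416 = 0.9785c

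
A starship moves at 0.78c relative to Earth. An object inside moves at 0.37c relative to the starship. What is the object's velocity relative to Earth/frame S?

u = (u' + v)/(1 + u'v/c²)
Numerator: 0.37 + 0.78 = 1.15
Denominator: 1 + 0.2886 = 1.2886
u = 1.15/1.2886 = 0.8924c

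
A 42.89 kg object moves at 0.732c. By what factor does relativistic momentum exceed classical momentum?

p_rel = γmv, p_class = mv
Ratio = γ = 1/√(1 - 0.732²) = 1.468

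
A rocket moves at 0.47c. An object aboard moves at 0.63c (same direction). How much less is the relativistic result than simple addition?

Classical: u' + v = 0.63 + 0.47 = 1.1c
Relativistic: u = (0.63 + 0.47)/(1 + 0.2961) = 1.1/1.2961 = 0.8487c
Difference: 1.1 - 0.8487 = 0.2513c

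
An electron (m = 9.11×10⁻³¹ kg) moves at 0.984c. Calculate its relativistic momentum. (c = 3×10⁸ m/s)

γ = 1/√(1 - 0.984²) = 5.613
v = 0.984 × 3×10⁸ = 2.952×10⁸ m/s
p = γmv = 5.613 × 9.11×10⁻³¹ × 2.952×10⁸ = 1.509×10⁻²¹ kg·m/s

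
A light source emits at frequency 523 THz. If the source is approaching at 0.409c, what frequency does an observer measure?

β = v/c = 0.409
(1+β)/(1-β) = 1.409/0.591 = 2.384
Doppler factor = √(2.384) = 1.544
f_obs = 523 × 1.544 = 807.5 THz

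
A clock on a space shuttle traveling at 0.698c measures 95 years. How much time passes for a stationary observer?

Proper time Δt₀ = 95 years
γ = 1/√(1 - 0.698²) = 1.3965
Δt = γΔt₀ = 1.3965 × 95 = 132.7 years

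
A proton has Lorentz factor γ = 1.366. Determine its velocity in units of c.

From γ = 1/√(1 - v²/c²):
1/γ² = 1/1.366² = 0.5359
v²/c² = 1 - 0.5359 = 0.4641
v/c = √(0.4641) = 0.6812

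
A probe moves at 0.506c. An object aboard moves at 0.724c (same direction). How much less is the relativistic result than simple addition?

Classical: u' + v = 0.724 + 0.506 = 1.23c
Relativistic: u = (0.724 + 0.506)/(1 + 0.366344) = 1.23/1.366344 = 0.9002c
Difference: 1.23 - 0.9002 = 0.3298c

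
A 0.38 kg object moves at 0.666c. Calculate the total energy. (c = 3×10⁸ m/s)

γ = 1/√(1 - 0.666²) = 1.3406
mc² = 0.38 × (3×10⁸)² = 3.420×10¹⁶ J
E = γmc² = 1.3406 × 3.420×10¹⁶ = 4.585×10¹⁶ J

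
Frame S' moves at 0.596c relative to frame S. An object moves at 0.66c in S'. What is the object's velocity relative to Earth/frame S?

u = (u' + v)/(1 + u'v/c²)
Numerator: 0.66 + 0.596 = 1.256
Denominator: 1 + 0.39336 = 1.39336
u = 1.256/1.39336 = 0.9014c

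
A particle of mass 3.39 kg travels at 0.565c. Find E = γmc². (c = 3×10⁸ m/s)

γ = 1/√(1 - 0.565²) = 1.212
mc² = 3.39 × (3×10⁸)² = 3.051×10¹⁷ J
E = γmc² = 1.212 × 3.051×10¹⁷ = 3.698×10¹⁷ J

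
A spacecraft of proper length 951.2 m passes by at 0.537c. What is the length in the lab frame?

Proper length L₀ = 951.2 m
γ = 1/√(1 - 0.537²) = 1.1854
L = L₀/γ = 951.2/1.1854 = 802.4 m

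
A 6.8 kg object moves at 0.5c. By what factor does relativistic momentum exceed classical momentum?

p_rel = γmv, p_class = mv
Ratio = γ = 1/√(1 - 0.5²) = 1.155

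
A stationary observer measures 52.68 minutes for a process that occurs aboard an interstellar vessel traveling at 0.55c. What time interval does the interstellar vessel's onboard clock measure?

Dilated time Δt = 52.68 minutes
γ = 1/√(1 - 0.55²) = 1.1974
Δt₀ = Δt/γ = 52.68/1.1974 = 44.00 minutes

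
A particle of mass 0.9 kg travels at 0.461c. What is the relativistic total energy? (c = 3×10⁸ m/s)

γ = 1/√(1 - 0.461²) = 1.1269
mc² = 0.9 × (3×10⁸)² = 8.100×10¹⁶ J
E = γmc² = 1.1269 × 8.100×10¹⁶ = 9.128×10¹⁶ J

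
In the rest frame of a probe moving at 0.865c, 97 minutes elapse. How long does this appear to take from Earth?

Proper time Δt₀ = 97 minutes
γ = 1/√(1 - 0.865²) = 1.993
Δt = γΔt₀ = 1.993 × 97 = 193.3 minutes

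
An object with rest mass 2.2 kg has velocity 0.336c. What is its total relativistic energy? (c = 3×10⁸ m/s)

γ = 1/√(1 - 0.336²) = 1.0617
mc² = 2.2 × (3×10⁸)² = 1.980×10¹⁷ J
E = γmc² = 1.0617 × 1.980×10¹⁷ = 2.102×10¹⁷ J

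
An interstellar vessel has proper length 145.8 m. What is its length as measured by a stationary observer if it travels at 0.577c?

Proper length L₀ = 145.8 m
γ = 1/√(1 - 0.577²) = 1.224
L = L₀/γ = 145.8/1.224 = 119.1 m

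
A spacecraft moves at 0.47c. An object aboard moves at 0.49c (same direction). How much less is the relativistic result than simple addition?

Classical: u' + v = 0.49 + 0.47 = 0.96c
Relativistic: u = (0.49 + 0.47)/(1 + 0.2303) = 0.96/1.2303 = 0.7803c
Difference: 0.96 - 0.7803 = 0.1797c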